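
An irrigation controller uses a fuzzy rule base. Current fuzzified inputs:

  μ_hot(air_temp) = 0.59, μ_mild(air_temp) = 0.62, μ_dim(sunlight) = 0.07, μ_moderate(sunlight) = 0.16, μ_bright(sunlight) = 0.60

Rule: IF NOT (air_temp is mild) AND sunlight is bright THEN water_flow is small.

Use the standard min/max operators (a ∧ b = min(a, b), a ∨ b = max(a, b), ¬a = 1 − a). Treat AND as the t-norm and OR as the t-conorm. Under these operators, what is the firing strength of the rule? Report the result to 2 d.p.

0.38

firing strength: ¬mild=1−0.62=0.38, bright=0.60; AND[min(a, b)] → w = 0.38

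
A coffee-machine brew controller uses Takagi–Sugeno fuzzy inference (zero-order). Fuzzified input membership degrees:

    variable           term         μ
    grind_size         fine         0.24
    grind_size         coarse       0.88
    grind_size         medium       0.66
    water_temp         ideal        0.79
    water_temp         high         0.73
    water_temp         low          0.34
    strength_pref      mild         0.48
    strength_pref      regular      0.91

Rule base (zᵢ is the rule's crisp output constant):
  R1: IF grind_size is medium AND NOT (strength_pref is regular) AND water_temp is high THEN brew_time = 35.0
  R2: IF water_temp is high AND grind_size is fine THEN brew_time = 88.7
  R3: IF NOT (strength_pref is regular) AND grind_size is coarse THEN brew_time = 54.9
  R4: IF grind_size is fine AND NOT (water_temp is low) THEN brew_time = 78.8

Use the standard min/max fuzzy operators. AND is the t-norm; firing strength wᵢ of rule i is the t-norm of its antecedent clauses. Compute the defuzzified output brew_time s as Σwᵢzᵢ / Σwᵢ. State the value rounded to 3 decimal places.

73.168

R1 (z=35.0): medium=0.66, ¬regular=1−0.91=0.09, high=0.73; AND[min(a, b)] → w = 0.09
R2 (z=88.7): high=0.73, fine=0.24; AND[min(a, b)] → w = 0.24
R3 (z=54.9): ¬regular=1−0.91=0.09, coarse=0.88; AND[min(a, b)] → w = 0.09
R4 (z=78.8): fine=0.24, ¬low=1−0.34=0.66; AND[min(a, b)] → w = 0.24
Weighted average = (0.09·35.0 + 0.24·88.7 + 0.09·54.9 + 0.24·78.8) / (0.09 + 0.24 + 0.09 + 0.24)
  = 48.2910 / 0.6600 = 73.168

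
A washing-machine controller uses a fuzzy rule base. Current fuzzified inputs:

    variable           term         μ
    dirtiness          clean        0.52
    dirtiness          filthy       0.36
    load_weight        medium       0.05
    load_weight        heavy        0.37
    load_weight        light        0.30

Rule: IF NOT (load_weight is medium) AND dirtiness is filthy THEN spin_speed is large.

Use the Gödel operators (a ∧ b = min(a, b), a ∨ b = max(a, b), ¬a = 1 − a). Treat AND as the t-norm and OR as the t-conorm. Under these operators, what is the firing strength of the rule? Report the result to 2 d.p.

firing strength: ¬medium=1−0.05=0.95, filthy=0.36; AND[min(a, b)] → w = 0.36

0.36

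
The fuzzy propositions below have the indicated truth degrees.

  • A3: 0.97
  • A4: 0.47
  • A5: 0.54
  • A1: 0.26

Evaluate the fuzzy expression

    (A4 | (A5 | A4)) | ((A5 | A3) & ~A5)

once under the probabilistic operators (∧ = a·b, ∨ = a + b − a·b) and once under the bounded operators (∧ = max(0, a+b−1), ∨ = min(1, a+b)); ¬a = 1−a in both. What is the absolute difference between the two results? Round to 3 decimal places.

Under probabilistic:
  A5 | A4 = a + b − a·b on (0.5400, 0.4700) = 0.7562
  A4 | (A5 | A4) = a + b − a·b on (0.4700, 0.7562) = 0.8708
  A5 | A3 = a + b − a·b on (0.5400, 0.9700) = 0.9862
  ~A5 = 1 − 0.5400 = 0.4600
  (A5 | A3) & ~A5 = a·b on (0.9862, 0.4600) = 0.4537
  (A4 | (A5 | A4)) | ((A5 | A3) & ~A5) = a + b − a·b on (0.8708, 0.4537) = 0.9294
  → value = 0.9294
Under bounded:
  A5 | A4 = min(1, a+b) on (0.54, 0.47) = 1.00
  A4 | (A5 | A4) = min(1, a+b) on (0.47, 1.00) = 1.00
  A5 | A3 = min(1, a+b) on (0.54, 0.97) = 1.00
  ~A5 = 1 − 0.54 = 0.46
  (A5 | A3) & ~A5 = max(0, a+b−1) on (1.00, 0.46) = 0.46
  (A4 | (A5 | A4)) | ((A5 | A3) & ~A5) = min(1, a+b) on (1.00, 0.46) = 1.00
  → value = 1.0000
|0.9294 − 1.0000| = 0.071

0.071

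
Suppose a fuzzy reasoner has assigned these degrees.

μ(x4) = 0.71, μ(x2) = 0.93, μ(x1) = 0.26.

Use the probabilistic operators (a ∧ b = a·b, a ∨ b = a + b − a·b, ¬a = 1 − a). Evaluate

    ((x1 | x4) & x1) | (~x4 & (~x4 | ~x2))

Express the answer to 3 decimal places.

x1 | x4 = a + b − a·b on (0.2600, 0.7100) = 0.7854
(x1 | x4) & x1 = a·b on (0.7854, 0.2600) = 0.2042
~x4 = 1 − 0.7100 = 0.2900
~x4 = 1 − 0.7100 = 0.2900
~x2 = 1 − 0.9300 = 0.0700
~x4 | ~x2 = a + b − a·b on (0.2900, 0.0700) = 0.3397
~x4 & (~x4 | ~x2) = a·b on (0.2900, 0.3397) = 0.0985
((x1 | x4) & x1) | (~x4 & (~x4 | ~x2)) = a + b − a·b on (0.2042, 0.0985) = 0.2826

0.283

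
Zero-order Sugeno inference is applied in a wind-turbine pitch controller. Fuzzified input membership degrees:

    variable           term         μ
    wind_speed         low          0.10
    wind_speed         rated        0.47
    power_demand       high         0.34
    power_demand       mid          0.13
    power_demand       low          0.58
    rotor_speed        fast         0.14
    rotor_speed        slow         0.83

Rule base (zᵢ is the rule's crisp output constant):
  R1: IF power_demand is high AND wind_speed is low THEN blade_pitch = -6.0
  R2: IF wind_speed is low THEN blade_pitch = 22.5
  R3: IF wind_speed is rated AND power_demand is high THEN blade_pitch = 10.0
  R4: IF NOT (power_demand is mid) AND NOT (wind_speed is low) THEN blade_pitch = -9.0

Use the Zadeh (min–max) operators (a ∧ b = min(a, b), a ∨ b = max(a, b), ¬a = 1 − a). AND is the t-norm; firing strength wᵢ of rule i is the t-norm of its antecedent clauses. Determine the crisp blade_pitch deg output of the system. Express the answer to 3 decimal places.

R1 (z=-6.0): high=0.34, low=0.10; AND[min(a, b)] → w = 0.10
R2 (z=22.5): low=0.10 → w = 0.10
R3 (z=10.0): rated=0.47, high=0.34; AND[min(a, b)] → w = 0.34
R4 (z=-9.0): ¬mid=1−0.13=0.87, ¬low=1−0.10=0.90; AND[min(a, b)] → w = 0.87
Weighted average = (0.10·-6.0 + 0.10·22.5 + 0.34·10.0 + 0.87·-9.0) / (0.10 + 0.10 + 0.34 + 0.87)
  = -2.7800 / 1.4100 = -1.972

-1.972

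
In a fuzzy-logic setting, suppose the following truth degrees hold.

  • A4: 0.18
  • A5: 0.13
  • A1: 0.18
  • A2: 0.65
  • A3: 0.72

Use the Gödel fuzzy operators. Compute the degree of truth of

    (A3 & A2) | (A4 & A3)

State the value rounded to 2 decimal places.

0.65

A3 & A2 = min(a, b) on (0.72, 0.65) = 0.65
A4 & A3 = min(a, b) on (0.18, 0.72) = 0.18
(A3 & A2) | (A4 & A3) = max(a, b) on (0.65, 0.18) = 0.65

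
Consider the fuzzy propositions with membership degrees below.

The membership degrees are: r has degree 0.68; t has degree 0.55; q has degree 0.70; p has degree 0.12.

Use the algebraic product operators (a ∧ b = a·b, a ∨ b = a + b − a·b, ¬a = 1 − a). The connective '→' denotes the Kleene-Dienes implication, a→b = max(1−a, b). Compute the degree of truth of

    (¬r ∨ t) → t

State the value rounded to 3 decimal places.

¬r = 1 − 0.6800 = 0.3200
¬r ∨ t = a + b − a·b on (0.3200, 0.5500) = 0.6940
(¬r ∨ t) → t  [Kleene-Dienes: max(1−a, b)] with a=0.6940, b=0.5500 → 0.5500

0.550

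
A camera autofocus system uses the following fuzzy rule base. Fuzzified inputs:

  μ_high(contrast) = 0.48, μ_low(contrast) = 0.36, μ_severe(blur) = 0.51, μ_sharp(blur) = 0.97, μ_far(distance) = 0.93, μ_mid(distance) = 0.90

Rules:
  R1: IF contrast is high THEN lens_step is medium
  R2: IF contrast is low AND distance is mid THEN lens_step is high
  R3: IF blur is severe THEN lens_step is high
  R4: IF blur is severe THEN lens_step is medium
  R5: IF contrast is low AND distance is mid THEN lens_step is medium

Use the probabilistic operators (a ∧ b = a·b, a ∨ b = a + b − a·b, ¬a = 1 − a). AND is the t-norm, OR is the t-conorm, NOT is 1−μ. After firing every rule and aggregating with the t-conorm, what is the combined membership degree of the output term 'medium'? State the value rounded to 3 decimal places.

0.828

R1: high=0.48 → w = 0.4800
R2: low=0.36, mid=0.90; AND[a·b] → w = 0.3240
R3: severe=0.51 → w = 0.5100
R4: severe=0.51 → w = 0.5100
R5: low=0.36, mid=0.90; AND[a·b] → w = 0.3240
Rules with consequent 'medium': {R1, R4, R5} → strengths 0.4800, 0.5100, 0.3240
Aggregate via t-conorm [a + b − a·b]: 0.8278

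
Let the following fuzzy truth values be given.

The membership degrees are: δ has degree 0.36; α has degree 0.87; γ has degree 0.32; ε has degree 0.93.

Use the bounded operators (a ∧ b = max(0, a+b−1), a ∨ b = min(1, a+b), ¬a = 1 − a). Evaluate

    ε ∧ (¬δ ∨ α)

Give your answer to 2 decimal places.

¬δ = 1 − 0.36 = 0.64
¬δ ∨ α = min(1, a+b) on (0.64, 0.87) = 1.00
ε ∧ (¬δ ∨ α) = max(0, a+b−1) on (0.93, 1.00) = 0.93

0.93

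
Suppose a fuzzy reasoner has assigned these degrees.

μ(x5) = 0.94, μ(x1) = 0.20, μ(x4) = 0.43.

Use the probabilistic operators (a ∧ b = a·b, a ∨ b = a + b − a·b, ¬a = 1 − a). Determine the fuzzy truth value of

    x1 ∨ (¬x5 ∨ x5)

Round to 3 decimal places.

0.955

¬x5 = 1 − 0.9400 = 0.0600
¬x5 ∨ x5 = a + b − a·b on (0.0600, 0.9400) = 0.9436
x1 ∨ (¬x5 ∨ x5) = a + b − a·b on (0.2000, 0.9436) = 0.9549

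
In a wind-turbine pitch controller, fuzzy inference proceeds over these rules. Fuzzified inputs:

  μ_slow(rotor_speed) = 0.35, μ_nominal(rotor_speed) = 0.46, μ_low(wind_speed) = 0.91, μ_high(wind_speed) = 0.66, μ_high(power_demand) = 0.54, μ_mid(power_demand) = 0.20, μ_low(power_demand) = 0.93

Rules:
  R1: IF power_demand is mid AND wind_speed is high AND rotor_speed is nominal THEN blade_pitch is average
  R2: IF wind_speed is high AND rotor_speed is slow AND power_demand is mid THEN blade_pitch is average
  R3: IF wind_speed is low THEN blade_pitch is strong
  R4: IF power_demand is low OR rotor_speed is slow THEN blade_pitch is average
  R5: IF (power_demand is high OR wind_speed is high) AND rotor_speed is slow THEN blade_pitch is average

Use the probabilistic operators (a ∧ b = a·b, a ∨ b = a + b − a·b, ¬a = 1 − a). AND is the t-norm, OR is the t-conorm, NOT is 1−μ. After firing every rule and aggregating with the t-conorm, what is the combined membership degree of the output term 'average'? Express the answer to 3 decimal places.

0.971

R1: mid=0.20, high=0.66, nominal=0.46; AND[a·b] → w = 0.0607
R2: high=0.66, slow=0.35, mid=0.20; AND[a·b] → w = 0.0462
R3: low=0.91 → w = 0.9100
R4: low=0.93, slow=0.35; OR[a + b − a·b] → w = 0.9545
R5: (high=0.54 OR high=0.66) = 0.8436; AND[a·b] with slow=0.35 → w = 0.2953
Rules with consequent 'average': {R1, R2, R4, R5} → strengths 0.0607, 0.0462, 0.9545, 0.2953
Aggregate via t-conorm [a + b − a·b]: 0.9713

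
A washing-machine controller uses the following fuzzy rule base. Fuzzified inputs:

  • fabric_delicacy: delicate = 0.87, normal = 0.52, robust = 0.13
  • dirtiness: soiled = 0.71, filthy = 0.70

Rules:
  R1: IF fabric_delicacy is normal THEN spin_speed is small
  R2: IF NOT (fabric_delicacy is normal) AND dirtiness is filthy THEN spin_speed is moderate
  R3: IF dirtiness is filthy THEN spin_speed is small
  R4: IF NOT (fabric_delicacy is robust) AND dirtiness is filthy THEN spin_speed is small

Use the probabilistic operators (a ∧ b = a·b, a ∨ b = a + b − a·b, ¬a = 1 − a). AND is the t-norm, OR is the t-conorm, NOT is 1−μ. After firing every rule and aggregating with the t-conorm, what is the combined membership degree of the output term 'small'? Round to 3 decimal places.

R1: normal=0.52 → w = 0.5200
R2: ¬normal=1−0.52=0.48, filthy=0.70; AND[a·b] → w = 0.3360
R3: filthy=0.70 → w = 0.7000
R4: ¬robust=1−0.13=0.87, filthy=0.70; AND[a·b] → w = 0.6090
Rules with consequent 'small': {R1, R3, R4} → strengths 0.5200, 0.7000, 0.6090
Aggregate via t-conorm [a + b − a·b]: 0.9437

0.944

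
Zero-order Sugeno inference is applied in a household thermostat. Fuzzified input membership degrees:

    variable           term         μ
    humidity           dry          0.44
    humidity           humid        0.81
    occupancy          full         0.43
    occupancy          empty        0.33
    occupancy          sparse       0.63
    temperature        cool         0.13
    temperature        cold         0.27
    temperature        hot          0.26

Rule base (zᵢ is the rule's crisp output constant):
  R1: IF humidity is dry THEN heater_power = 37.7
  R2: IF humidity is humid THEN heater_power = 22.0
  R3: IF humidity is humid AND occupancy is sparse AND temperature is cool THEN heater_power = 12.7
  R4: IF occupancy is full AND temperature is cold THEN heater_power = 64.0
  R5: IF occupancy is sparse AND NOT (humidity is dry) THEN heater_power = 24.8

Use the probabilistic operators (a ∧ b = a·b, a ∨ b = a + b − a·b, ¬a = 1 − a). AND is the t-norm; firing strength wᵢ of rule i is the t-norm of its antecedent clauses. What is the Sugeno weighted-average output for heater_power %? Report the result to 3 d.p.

28.809

R1 (z=37.7): dry=0.44 → w = 0.4400
R2 (z=22.0): humid=0.81 → w = 0.8100
R3 (z=12.7): humid=0.81, sparse=0.63, cool=0.13; AND[a·b] → w = 0.0663
R4 (z=64.0): full=0.43, cold=0.27; AND[a·b] → w = 0.1161
R5 (z=24.8): sparse=0.63, ¬dry=1−0.44=0.56; AND[a·b] → w = 0.3528
Weighted average = (0.4400·37.7 + 0.8100·22.0 + 0.0663·12.7 + 0.1161·64.0 + 0.3528·24.8) / (0.4400 + 0.8100 + 0.0663 + 0.1161 + 0.3528)
  = 51.4303 / 1.7852 = 28.809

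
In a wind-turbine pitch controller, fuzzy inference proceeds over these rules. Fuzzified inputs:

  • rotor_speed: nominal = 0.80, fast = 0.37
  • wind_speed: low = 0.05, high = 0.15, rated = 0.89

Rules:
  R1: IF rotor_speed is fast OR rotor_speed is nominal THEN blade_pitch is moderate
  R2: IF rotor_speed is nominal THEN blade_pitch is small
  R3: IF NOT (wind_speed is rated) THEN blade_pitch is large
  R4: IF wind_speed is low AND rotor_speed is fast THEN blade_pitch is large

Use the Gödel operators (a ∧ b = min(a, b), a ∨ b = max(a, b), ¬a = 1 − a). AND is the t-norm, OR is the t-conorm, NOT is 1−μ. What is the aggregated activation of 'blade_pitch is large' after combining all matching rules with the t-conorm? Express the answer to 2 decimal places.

R1: fast=0.37, nominal=0.80; OR[max(a, b)] → w = 0.80
R2: nominal=0.80 → w = 0.80
R3: ¬rated=1−0.89=0.11 → w = 0.11
R4: low=0.05, fast=0.37; AND[min(a, b)] → w = 0.05
Rules with consequent 'large': {R3, R4} → strengths 0.11, 0.05
Aggregate via t-conorm [max(a, b)]: 0.11

0.11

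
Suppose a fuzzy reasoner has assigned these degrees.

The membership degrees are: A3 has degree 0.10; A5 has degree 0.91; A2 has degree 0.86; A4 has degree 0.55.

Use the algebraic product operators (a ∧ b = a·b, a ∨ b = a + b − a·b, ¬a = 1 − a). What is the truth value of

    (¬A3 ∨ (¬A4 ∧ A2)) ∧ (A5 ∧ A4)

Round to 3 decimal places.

0.470

¬A3 = 1 − 0.1000 = 0.9000
¬A4 = 1 − 0.5500 = 0.4500
¬A4 ∧ A2 = a·b on (0.4500, 0.8600) = 0.3870
¬A3 ∨ (¬A4 ∧ A2) = a + b − a·b on (0.9000, 0.3870) = 0.9387
A5 ∧ A4 = a·b on (0.9100, 0.5500) = 0.5005
(¬A3 ∨ (¬A4 ∧ A2)) ∧ (A5 ∧ A4) = a·b on (0.9387, 0.5005) = 0.4698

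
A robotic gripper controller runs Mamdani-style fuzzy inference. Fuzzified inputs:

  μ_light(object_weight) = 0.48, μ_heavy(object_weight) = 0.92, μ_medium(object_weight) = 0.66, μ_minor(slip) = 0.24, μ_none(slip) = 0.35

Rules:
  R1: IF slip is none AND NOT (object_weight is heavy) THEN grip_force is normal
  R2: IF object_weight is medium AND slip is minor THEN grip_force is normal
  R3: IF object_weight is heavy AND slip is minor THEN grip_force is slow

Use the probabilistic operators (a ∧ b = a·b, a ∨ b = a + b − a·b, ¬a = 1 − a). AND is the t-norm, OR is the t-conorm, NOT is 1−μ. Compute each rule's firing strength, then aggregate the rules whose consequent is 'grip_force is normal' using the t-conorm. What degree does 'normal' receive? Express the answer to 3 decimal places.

R1: none=0.35, ¬heavy=1−0.92=0.08; AND[a·b] → w = 0.0280
R2: medium=0.66, minor=0.24; AND[a·b] → w = 0.1584
R3: heavy=0.92, minor=0.24; AND[a·b] → w = 0.2208
Rules with consequent 'normal': {R1, R2} → strengths 0.0280, 0.1584
Aggregate via t-conorm [a + b − a·b]: 0.1820

0.182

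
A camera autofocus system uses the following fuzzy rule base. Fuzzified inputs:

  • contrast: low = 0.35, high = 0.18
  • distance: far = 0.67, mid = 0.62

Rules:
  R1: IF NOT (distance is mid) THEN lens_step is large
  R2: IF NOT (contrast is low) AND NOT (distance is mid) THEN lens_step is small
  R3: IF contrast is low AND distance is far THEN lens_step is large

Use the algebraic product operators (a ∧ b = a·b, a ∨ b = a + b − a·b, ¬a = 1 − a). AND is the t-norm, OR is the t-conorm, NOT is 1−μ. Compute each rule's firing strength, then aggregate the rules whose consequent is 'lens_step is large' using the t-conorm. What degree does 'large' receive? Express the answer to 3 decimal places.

R1: ¬mid=1−0.62=0.38 → w = 0.3800
R2: ¬low=1−0.35=0.65, ¬mid=1−0.62=0.38; AND[a·b] → w = 0.2470
R3: low=0.35, far=0.67; AND[a·b] → w = 0.2345
Rules with consequent 'large': {R1, R3} → strengths 0.3800, 0.2345
Aggregate via t-conorm [a + b − a·b]: 0.5254

0.525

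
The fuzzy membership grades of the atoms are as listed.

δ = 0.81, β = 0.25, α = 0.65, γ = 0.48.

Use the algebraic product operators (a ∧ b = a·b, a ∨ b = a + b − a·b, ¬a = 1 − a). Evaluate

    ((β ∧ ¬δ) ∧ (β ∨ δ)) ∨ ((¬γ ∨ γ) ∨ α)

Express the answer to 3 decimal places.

¬δ = 1 − 0.8100 = 0.1900
β ∧ ¬δ = a·b on (0.2500, 0.1900) = 0.0475
β ∨ δ = a + b − a·b on (0.2500, 0.8100) = 0.8575
(β ∧ ¬δ) ∧ (β ∨ δ) = a·b on (0.0475, 0.8575) = 0.0407
¬γ = 1 − 0.4800 = 0.5200
¬γ ∨ γ = a + b − a·b on (0.5200, 0.4800) = 0.7504
(¬γ ∨ γ) ∨ α = a + b − a·b on (0.7504, 0.6500) = 0.9126
((β ∧ ¬δ) ∧ (β ∨ δ)) ∨ ((¬γ ∨ γ) ∨ α) = a + b − a·b on (0.0407, 0.9126) = 0.9162

0.916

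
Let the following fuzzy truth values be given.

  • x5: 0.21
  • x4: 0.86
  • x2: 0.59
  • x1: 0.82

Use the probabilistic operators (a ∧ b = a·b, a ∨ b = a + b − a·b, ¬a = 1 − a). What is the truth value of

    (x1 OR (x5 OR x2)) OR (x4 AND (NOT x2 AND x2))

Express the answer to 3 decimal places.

x5 OR x2 = a + b − a·b on (0.2100, 0.5900) = 0.6761
x1 OR (x5 OR x2) = a + b − a·b on (0.8200, 0.6761) = 0.9417
NOT x2 = 1 − 0.5900 = 0.4100
NOT x2 AND x2 = a·b on (0.4100, 0.5900) = 0.2419
x4 AND (NOT x2 AND x2) = a·b on (0.8600, 0.2419) = 0.2080
(x1 OR (x5 OR x2)) OR (x4 AND (NOT x2 AND x2)) = a + b − a·b on (0.9417, 0.2080) = 0.9538

0.954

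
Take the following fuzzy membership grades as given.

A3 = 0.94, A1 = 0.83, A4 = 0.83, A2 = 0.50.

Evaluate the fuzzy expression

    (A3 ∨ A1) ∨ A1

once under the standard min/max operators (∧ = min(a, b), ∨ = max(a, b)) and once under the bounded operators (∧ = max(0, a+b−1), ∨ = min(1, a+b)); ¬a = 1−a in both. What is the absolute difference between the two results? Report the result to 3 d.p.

0.060

Under standard min/max:
  A3 ∨ A1 = max(a, b) on (0.94, 0.83) = 0.94
  (A3 ∨ A1) ∨ A1 = max(a, b) on (0.94, 0.83) = 0.94
  → value = 0.9400
Under bounded:
  A3 ∨ A1 = min(1, a+b) on (0.94, 0.83) = 1.00
  (A3 ∨ A1) ∨ A1 = min(1, a+b) on (1.00, 0.83) = 1.00
  → value = 1.0000
|0.9400 − 1.0000| = 0.060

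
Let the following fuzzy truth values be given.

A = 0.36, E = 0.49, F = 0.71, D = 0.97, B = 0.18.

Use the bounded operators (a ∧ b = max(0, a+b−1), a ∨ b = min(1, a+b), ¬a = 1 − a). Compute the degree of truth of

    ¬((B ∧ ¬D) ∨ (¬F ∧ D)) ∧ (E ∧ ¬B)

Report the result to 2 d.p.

0.05

¬D = 1 − 0.97 = 0.03
B ∧ ¬D = max(0, a+b−1) on (0.18, 0.03) = 0.00
¬F = 1 − 0.71 = 0.29
¬F ∧ D = max(0, a+b−1) on (0.29, 0.97) = 0.26
(B ∧ ¬D) ∨ (¬F ∧ D) = min(1, a+b) on (0.00, 0.26) = 0.26
¬((B ∧ ¬D) ∨ (¬F ∧ D)) = 1 − 0.26 = 0.74
¬B = 1 − 0.18 = 0.82
E ∧ ¬B = max(0, a+b−1) on (0.49, 0.82) = 0.31
¬((B ∧ ¬D) ∨ (¬F ∧ D)) ∧ (E ∧ ¬B) = max(0, a+b−1) on (0.74, 0.31) = 0.05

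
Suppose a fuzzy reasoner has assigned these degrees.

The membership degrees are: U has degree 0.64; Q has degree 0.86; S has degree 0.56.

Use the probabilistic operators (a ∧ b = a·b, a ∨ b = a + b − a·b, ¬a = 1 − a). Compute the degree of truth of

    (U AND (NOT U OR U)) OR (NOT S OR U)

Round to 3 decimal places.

NOT U = 1 − 0.6400 = 0.3600
NOT U OR U = a + b − a·b on (0.3600, 0.6400) = 0.7696
U AND (NOT U OR U) = a·b on (0.6400, 0.7696) = 0.4925
NOT S = 1 − 0.5600 = 0.4400
NOT S OR U = a + b − a·b on (0.4400, 0.6400) = 0.7984
(U AND (NOT U OR U)) OR (NOT S OR U) = a + b − a·b on (0.4925, 0.7984) = 0.8977

0.898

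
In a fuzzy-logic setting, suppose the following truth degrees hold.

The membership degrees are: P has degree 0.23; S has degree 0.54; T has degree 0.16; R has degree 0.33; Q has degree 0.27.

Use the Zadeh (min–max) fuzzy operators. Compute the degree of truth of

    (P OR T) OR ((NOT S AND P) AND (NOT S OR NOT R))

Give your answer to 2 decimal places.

0.23

P OR T = max(a, b) on (0.23, 0.16) = 0.23
NOT S = 1 − 0.54 = 0.46
NOT S AND P = min(a, b) on (0.46, 0.23) = 0.23
NOT S = 1 − 0.54 = 0.46
NOT R = 1 − 0.33 = 0.67
NOT S OR NOT R = max(a, b) on (0.46, 0.67) = 0.67
(NOT S AND P) AND (NOT S OR NOT R) = min(a, b) on (0.23, 0.67) = 0.23
(P OR T) OR ((NOT S AND P) AND (NOT S OR NOT R)) = max(a, b) on (0.23, 0.23) = 0.23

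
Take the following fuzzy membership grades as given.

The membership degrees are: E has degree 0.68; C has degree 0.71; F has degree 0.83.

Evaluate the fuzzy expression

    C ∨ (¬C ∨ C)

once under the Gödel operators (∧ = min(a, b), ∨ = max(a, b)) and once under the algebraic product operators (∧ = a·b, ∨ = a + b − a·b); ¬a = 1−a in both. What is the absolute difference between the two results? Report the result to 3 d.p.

Under Gödel:
  ¬C = 1 − 0.71 = 0.29
  ¬C ∨ C = max(a, b) on (0.29, 0.71) = 0.71
  C ∨ (¬C ∨ C) = max(a, b) on (0.71, 0.71) = 0.71
  → value = 0.7100
Under algebraic product:
  ¬C = 1 − 0.7100 = 0.2900
  ¬C ∨ C = a + b − a·b on (0.2900, 0.7100) = 0.7941
  C ∨ (¬C ∨ C) = a + b − a·b on (0.7100, 0.7941) = 0.9403
  → value = 0.9403
|0.7100 − 0.9403| = 0.230

0.230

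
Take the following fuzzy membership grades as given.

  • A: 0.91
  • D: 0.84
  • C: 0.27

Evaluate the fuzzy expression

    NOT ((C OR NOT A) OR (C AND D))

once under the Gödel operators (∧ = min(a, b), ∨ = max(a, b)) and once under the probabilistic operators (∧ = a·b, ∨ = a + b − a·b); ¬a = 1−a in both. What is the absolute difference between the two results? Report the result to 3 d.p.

0.216

Under Gödel:
  NOT A = 1 − 0.91 = 0.09
  C OR NOT A = max(a, b) on (0.27, 0.09) = 0.27
  C AND D = min(a, b) on (0.27, 0.84) = 0.27
  (C OR NOT A) OR (C AND D) = max(a, b) on (0.27, 0.27) = 0.27
  NOT ((C OR NOT A) OR (C AND D)) = 1 − 0.27 = 0.73
  → value = 0.7300
Under probabilistic:
  NOT A = 1 − 0.9100 = 0.0900
  C OR NOT A = a + b − a·b on (0.2700, 0.0900) = 0.3357
  C AND D = a·b on (0.2700, 0.8400) = 0.2268
  (C OR NOT A) OR (C AND D) = a + b − a·b on (0.3357, 0.2268) = 0.4864
  NOT ((C OR NOT A) OR (C AND D)) = 1 − 0.4864 = 0.5136
  → value = 0.5136
|0.7300 − 0.5136| = 0.216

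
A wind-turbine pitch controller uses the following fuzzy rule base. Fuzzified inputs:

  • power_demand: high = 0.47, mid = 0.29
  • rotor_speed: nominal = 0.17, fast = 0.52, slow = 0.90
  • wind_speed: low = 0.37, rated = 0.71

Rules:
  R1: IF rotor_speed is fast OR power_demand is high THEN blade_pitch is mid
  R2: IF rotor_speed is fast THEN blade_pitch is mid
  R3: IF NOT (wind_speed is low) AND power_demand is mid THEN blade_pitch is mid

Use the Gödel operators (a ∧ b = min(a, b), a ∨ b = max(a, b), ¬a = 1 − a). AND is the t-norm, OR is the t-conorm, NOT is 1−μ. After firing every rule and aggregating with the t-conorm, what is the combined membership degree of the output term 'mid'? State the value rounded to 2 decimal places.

R1: fast=0.52, high=0.47; OR[max(a, b)] → w = 0.52
R2: fast=0.52 → w = 0.52
R3: ¬low=1−0.37=0.63, mid=0.29; AND[min(a, b)] → w = 0.29
Rules with consequent 'mid': {R1, R2, R3} → strengths 0.52, 0.52, 0.29
Aggregate via t-conorm [max(a, b)]: 0.52

0.52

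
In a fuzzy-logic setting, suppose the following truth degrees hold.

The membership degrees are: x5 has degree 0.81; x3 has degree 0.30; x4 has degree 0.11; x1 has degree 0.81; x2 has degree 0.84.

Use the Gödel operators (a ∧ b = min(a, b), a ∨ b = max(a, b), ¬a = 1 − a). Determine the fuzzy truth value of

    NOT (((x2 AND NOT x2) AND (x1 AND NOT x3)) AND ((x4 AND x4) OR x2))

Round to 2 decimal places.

0.84

NOT x2 = 1 − 0.84 = 0.16
x2 AND NOT x2 = min(a, b) on (0.84, 0.16) = 0.16
NOT x3 = 1 − 0.30 = 0.70
x1 AND NOT x3 = min(a, b) on (0.81, 0.70) = 0.70
(x2 AND NOT x2) AND (x1 AND NOT x3) = min(a, b) on (0.16, 0.70) = 0.16
x4 AND x4 = min(a, b) on (0.11, 0.11) = 0.11
(x4 AND x4) OR x2 = max(a, b) on (0.11, 0.84) = 0.84
((x2 AND NOT x2) AND (x1 AND NOT x3)) AND ((x4 AND x4) OR x2) = min(a, b) on (0.16, 0.84) = 0.16
NOT (((x2 AND NOT x2) AND (x1 AND NOT x3)) AND ((x4 AND x4) OR x2)) = 1 − 0.16 = 0.84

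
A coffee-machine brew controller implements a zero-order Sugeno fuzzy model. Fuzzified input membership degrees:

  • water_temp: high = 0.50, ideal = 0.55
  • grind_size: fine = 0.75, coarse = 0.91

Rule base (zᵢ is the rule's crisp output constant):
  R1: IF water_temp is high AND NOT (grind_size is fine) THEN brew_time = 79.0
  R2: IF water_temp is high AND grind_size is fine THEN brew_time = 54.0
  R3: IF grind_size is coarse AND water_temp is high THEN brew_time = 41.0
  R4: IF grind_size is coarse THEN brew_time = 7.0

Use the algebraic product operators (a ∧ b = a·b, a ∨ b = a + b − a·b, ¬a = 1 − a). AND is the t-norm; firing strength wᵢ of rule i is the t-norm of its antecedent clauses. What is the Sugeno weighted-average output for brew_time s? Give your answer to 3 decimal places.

R1 (z=79.0): high=0.50, ¬fine=1−0.75=0.25; AND[a·b] → w = 0.1250
R2 (z=54.0): high=0.50, fine=0.75; AND[a·b] → w = 0.3750
R3 (z=41.0): coarse=0.91, high=0.50; AND[a·b] → w = 0.4550
R4 (z=7.0): coarse=0.91 → w = 0.9100
Weighted average = (0.1250·79.0 + 0.3750·54.0 + 0.4550·41.0 + 0.9100·7.0) / (0.1250 + 0.3750 + 0.4550 + 0.9100)
  = 55.1500 / 1.8650 = 29.571

29.571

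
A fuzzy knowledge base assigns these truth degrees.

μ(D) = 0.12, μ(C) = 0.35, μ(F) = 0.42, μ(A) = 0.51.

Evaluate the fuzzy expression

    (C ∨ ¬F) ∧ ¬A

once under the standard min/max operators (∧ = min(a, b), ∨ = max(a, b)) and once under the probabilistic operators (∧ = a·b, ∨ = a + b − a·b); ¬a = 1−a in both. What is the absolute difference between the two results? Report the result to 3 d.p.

0.134

Under standard min/max:
  ¬F = 1 − 0.42 = 0.58
  C ∨ ¬F = max(a, b) on (0.35, 0.58) = 0.58
  ¬A = 1 − 0.51 = 0.49
  (C ∨ ¬F) ∧ ¬A = min(a, b) on (0.58, 0.49) = 0.49
  → value = 0.4900
Under probabilistic:
  ¬F = 1 − 0.4200 = 0.5800
  C ∨ ¬F = a + b − a·b on (0.3500, 0.5800) = 0.7270
  ¬A = 1 − 0.5100 = 0.4900
  (C ∨ ¬F) ∧ ¬A = a·b on (0.7270, 0.4900) = 0.3562
  → value = 0.3562
|0.4900 − 0.3562| = 0.134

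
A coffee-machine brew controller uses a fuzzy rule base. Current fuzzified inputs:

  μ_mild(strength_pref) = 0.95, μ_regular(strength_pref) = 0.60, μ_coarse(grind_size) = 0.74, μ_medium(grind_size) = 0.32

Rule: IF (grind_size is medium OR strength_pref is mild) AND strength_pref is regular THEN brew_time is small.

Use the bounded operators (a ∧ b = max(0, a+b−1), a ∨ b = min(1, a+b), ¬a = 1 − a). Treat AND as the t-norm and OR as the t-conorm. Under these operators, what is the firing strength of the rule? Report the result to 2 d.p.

firing strength: (medium=0.32 OR mild=0.95) = 1.00; AND[max(0, a+b−1)] with regular=0.60 → w = 0.60

0.60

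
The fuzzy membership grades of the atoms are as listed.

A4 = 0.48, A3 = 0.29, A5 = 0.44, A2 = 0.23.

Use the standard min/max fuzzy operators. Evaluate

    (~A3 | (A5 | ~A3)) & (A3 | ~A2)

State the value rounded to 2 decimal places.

0.71

~A3 = 1 − 0.29 = 0.71
~A3 = 1 − 0.29 = 0.71
A5 | ~A3 = max(a, b) on (0.44, 0.71) = 0.71
~A3 | (A5 | ~A3) = max(a, b) on (0.71, 0.71) = 0.71
~A2 = 1 − 0.23 = 0.77
A3 | ~A2 = max(a, b) on (0.29, 0.77) = 0.77
(~A3 | (A5 | ~A3)) & (A3 | ~A2) = min(a, b) on (0.71, 0.77) = 0.71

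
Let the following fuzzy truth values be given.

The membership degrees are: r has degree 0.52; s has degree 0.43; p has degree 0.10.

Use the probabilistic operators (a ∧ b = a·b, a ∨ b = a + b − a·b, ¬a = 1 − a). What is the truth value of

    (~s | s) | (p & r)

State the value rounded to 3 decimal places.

~s = 1 − 0.4300 = 0.5700
~s | s = a + b − a·b on (0.5700, 0.4300) = 0.7549
p & r = a·b on (0.1000, 0.5200) = 0.0520
(~s | s) | (p & r) = a + b − a·b on (0.7549, 0.0520) = 0.7676

0.768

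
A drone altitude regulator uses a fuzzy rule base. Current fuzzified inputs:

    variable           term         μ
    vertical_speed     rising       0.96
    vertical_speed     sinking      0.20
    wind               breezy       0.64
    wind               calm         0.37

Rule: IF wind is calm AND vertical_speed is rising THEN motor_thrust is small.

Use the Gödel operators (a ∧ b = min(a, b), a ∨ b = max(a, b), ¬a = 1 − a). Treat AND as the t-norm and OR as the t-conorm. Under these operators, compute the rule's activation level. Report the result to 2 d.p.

firing strength: calm=0.37, rising=0.96; AND[min(a, b)] → w = 0.37

0.37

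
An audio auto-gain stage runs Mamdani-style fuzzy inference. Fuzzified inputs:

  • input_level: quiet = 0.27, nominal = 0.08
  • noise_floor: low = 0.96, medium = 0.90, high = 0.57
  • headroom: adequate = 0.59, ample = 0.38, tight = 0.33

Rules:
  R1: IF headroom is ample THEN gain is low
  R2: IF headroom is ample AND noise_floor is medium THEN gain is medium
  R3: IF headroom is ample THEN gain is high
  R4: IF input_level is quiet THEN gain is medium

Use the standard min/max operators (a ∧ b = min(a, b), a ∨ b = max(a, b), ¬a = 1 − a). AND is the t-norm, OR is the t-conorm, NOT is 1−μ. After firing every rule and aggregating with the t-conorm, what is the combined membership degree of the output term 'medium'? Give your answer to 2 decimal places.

R1: ample=0.38 → w = 0.38
R2: ample=0.38, medium=0.90; AND[min(a, b)] → w = 0.38
R3: ample=0.38 → w = 0.38
R4: quiet=0.27 → w = 0.27
Rules with consequent 'medium': {R2, R4} → strengths 0.38, 0.27
Aggregate via t-conorm [max(a, b)]: 0.38

0.38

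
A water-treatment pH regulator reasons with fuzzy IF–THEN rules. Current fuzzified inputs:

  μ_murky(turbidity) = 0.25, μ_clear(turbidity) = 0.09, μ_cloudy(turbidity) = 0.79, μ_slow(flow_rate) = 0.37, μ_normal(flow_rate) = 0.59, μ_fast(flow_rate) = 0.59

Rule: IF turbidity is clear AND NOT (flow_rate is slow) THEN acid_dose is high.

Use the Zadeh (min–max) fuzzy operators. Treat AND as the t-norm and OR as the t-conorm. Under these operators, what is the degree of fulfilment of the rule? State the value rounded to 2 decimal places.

0.09

firing strength: clear=0.09, ¬slow=1−0.37=0.63; AND[min(a, b)] → w = 0.09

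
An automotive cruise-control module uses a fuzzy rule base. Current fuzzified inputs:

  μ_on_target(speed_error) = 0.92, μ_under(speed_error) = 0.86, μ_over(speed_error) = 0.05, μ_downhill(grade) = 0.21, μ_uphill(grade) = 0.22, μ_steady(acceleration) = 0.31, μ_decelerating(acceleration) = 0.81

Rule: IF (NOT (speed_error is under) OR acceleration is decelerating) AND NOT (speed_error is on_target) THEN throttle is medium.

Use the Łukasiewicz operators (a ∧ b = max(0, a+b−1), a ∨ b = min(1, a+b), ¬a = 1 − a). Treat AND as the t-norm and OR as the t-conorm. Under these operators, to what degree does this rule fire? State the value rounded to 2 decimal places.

firing strength: (¬under=1−0.86=0.14 OR decelerating=0.81) = 0.95; AND[max(0, a+b−1)] with ¬on_target=1−0.92=0.08 → w = 0.03

0.03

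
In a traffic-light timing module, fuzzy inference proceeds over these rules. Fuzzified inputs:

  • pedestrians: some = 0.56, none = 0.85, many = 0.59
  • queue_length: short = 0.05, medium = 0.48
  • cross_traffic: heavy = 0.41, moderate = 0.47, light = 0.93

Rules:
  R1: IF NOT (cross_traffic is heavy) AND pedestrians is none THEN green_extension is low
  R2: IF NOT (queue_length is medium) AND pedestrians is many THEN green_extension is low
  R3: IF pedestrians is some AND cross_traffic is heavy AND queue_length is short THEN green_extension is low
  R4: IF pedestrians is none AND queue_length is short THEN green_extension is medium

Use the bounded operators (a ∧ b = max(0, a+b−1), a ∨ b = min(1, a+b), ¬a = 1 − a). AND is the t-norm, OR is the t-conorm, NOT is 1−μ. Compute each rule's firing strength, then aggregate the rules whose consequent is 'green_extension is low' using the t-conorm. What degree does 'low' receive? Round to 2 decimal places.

0.55

R1: ¬heavy=1−0.41=0.59, none=0.85; AND[max(0, a+b−1)] → w = 0.44
R2: ¬medium=1−0.48=0.52, many=0.59; AND[max(0, a+b−1)] → w = 0.11
R3: some=0.56, heavy=0.41, short=0.05; AND[max(0, a+b−1)] → w = 0.00
R4: none=0.85, short=0.05; AND[max(0, a+b−1)] → w = 0.00
Rules with consequent 'low': {R1, R2, R3} → strengths 0.44, 0.11, 0.00
Aggregate via t-conorm [min(1, a+b)]: 0.55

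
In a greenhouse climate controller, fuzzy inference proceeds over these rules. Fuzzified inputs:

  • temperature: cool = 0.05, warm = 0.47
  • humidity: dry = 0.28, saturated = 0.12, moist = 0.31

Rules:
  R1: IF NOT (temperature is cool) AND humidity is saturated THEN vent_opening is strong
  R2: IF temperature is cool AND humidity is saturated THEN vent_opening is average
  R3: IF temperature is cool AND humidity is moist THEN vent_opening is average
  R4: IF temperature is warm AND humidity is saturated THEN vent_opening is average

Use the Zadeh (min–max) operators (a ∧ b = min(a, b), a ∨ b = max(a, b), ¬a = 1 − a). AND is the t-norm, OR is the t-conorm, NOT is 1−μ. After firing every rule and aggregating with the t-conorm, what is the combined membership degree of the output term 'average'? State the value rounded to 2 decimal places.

R1: ¬cool=1−0.05=0.95, saturated=0.12; AND[min(a, b)] → w = 0.12
R2: cool=0.05, saturated=0.12; AND[min(a, b)] → w = 0.05
R3: cool=0.05, moist=0.31; AND[min(a, b)] → w = 0.05
R4: warm=0.47, saturated=0.12; AND[min(a, b)] → w = 0.12
Rules with consequent 'average': {R2, R3, R4} → strengths 0.05, 0.05, 0.12
Aggregate via t-conorm [max(a, b)]: 0.12

0.12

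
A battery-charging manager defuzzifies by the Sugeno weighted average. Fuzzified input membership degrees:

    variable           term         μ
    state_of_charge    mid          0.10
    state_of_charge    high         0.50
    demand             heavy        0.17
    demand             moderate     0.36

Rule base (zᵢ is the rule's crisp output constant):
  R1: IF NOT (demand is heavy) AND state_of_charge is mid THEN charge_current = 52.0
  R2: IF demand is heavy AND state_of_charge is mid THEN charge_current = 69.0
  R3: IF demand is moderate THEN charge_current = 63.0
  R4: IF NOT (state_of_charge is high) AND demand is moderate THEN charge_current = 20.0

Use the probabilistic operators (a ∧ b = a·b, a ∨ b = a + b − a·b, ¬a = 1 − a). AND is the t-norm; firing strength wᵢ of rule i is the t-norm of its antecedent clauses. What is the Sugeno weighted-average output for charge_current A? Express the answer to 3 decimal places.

R1 (z=52.0): ¬heavy=1−0.17=0.83, mid=0.10; AND[a·b] → w = 0.0830
R2 (z=69.0): heavy=0.17, mid=0.10; AND[a·b] → w = 0.0170
R3 (z=63.0): moderate=0.36 → w = 0.3600
R4 (z=20.0): ¬high=1−0.50=0.50, moderate=0.36; AND[a·b] → w = 0.1800
Weighted average = (0.0830·52.0 + 0.0170·69.0 + 0.3600·63.0 + 0.1800·20.0) / (0.0830 + 0.0170 + 0.3600 + 0.1800)
  = 31.7690 / 0.6400 = 49.639

49.639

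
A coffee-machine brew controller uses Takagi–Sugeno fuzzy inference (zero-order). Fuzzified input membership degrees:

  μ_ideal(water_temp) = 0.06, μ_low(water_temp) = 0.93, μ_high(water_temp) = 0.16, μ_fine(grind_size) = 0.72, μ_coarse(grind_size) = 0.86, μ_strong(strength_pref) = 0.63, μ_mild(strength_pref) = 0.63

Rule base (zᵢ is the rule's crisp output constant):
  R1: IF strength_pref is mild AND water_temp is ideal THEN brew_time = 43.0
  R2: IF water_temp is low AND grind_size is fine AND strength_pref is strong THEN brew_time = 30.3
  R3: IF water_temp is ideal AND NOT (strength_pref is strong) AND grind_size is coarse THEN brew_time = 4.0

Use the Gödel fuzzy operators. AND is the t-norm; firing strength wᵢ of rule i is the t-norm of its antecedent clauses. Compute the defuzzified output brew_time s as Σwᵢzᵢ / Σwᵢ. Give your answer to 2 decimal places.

29.21

R1 (z=43.0): mild=0.63, ideal=0.06; AND[min(a, b)] → w = 0.06
R2 (z=30.3): low=0.93, fine=0.72, strong=0.63; AND[min(a, b)] → w = 0.63
R3 (z=4.0): ideal=0.06, ¬strong=1−0.63=0.37, coarse=0.86; AND[min(a, b)] → w = 0.06
Weighted average = (0.06·43.0 + 0.63·30.3 + 0.06·4.0) / (0.06 + 0.63 + 0.06)
  = 21.9090 / 0.7500 = 29.21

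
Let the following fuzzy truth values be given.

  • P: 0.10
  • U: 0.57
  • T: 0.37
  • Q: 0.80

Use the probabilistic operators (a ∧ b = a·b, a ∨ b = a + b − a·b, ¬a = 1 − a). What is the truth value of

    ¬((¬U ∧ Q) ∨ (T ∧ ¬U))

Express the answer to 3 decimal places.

0.552

¬U = 1 − 0.5700 = 0.4300
¬U ∧ Q = a·b on (0.4300, 0.8000) = 0.3440
¬U = 1 − 0.5700 = 0.4300
T ∧ ¬U = a·b on (0.3700, 0.4300) = 0.1591
(¬U ∧ Q) ∨ (T ∧ ¬U) = a + b − a·b on (0.3440, 0.1591) = 0.4484
¬((¬U ∧ Q) ∨ (T ∧ ¬U)) = 1 − 0.4484 = 0.5516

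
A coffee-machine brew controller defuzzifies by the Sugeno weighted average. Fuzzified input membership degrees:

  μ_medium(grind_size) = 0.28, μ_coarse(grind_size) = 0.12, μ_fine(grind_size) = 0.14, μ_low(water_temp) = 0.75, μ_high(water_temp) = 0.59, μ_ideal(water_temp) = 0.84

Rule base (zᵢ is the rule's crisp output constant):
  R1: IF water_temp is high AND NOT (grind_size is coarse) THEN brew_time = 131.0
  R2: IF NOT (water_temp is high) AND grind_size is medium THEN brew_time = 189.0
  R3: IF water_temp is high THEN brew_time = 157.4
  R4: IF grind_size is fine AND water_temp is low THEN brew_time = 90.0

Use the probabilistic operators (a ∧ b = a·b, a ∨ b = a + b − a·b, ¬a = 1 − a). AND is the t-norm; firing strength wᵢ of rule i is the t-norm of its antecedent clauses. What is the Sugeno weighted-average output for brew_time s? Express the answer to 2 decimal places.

144.49

R1 (z=131.0): high=0.59, ¬coarse=1−0.12=0.88; AND[a·b] → w = 0.5192
R2 (z=189.0): ¬high=1−0.59=0.41, medium=0.28; AND[a·b] → w = 0.1148
R3 (z=157.4): high=0.59 → w = 0.5900
R4 (z=90.0): fine=0.14, low=0.75; AND[a·b] → w = 0.1050
Weighted average = (0.5192·131.0 + 0.1148·189.0 + 0.5900·157.4 + 0.1050·90.0) / (0.5192 + 0.1148 + 0.5900 + 0.1050)
  = 192.0284 / 1.3290 = 144.49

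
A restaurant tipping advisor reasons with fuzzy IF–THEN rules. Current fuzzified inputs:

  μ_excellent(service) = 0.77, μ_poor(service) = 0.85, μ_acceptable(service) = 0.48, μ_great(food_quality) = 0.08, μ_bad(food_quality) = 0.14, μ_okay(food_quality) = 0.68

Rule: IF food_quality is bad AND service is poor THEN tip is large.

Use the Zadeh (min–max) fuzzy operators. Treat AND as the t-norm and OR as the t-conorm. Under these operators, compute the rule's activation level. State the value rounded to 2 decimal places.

firing strength: bad=0.14, poor=0.85; AND[min(a, b)] → w = 0.14

0.14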